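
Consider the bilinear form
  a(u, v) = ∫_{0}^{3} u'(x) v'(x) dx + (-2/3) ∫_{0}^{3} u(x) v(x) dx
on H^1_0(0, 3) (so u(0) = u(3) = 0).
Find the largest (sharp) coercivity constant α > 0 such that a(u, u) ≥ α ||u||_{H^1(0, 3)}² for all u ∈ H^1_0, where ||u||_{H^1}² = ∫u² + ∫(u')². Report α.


α = (-6 + π^2)/(9 + π^2)

Coercivity of a(·,·) on H^1_0(0, 3) means a(u, u) ≥ α ||u||_{H^1}² for every u ∈ H^1_0.
The interval has length L = 3, and Poincaré/coercivity depend only on L. Here a(u, u) = ∫(u')² + (-2/3)·∫u².
Here c = -2/3 < 0 with |c| < (π/L)² = π^2/9, so coercivity still holds. The condition a(u,u) ≥ α||u||_{H^1}² reads (1−α)∫(u')² ≥ (α−c)∫u². Any admissible α is ≤ 1 (rapidly oscillating u have ∫u²/∫(u')² → 0), and α = 1 would force 0 ≥ (1−c)∫u², impossible since c < 1; so 1−α > 0. By the sharp Poincaré inequality on H^1_0 of an interval of length L, ∫(u')² ≥ (π/L)²∫u² with equality for the first sine mode sin(π(x−x₀)/L) (x₀ the left endpoint), so the inequality holds for all u iff (1−α)(π/L)² ≥ α − c, i.e. α ≤ ((π/L)² + c)/((π/L)² + 1) = (1 + c(L/π)²)/(1 + (L/π)²). (Direct route, valid since c ≤ 0: Poincaré gives c∫u² ≥ c(L/π)²∫(u')², so a(u,u) ≥ (1 + c(L/π)²)∫(u')², while ||u||_{H^1}² ≤ (1 + (L/π)²)∫(u')²; dividing yields the same α.) With (π/L)² = π^2/9 and c = -2/3, the largest admissible constant is α = ((π/L)² + c)/((π/L)² + 1).
Simplifying, α = (-6 + π^2)/(9 + π^2).


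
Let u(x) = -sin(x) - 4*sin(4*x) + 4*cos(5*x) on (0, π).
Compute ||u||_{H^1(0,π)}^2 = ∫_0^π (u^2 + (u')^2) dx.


||u||_{H^1(0,π)}^2 = 6656/9 + 345*π

u'(x) = -20*sin(5*x) - cos(x) - 16*cos(4*x).
Expand u² and (u')² and integrate term by term on (0, π), using: for integers n ≥ 1, ∫_0^π sin²(nx) dx = ∫_0^π cos²(nx) dx = π/2; for n ≠ n', ∫_0^π sin(nx)sin(n'x) dx = ∫_0^π cos(nx)cos(n'x) dx = 0; and by product-to-sum, ∫_0^π sin(nx)cos(n'x) dx = ½∫_0^π [sin((n+n')x) + sin((n−n')x)] dx, which is 0 when n+n' is even and 2n/(n²−n'²) when n+n' is odd (it need not vanish on (0, π)).
  u² squared terms: (-1)²·∫sin(x)² dx = 1·π/2 = π/2;  (-4)²·∫sin(4x)² dx = 16·π/2 = 8*π;  (4)²·∫cos(5x)² dx = 16·π/2 = 8*π.
  u² cross terms: 2·(-1)·(-4)·∫sin(x)·sin(4x) dx = 8·(0) = 0;  2·(-1)·(4)·∫sin(x)·cos(5x) dx = -8·(0) = 0;  2·(-4)·(4)·∫sin(4x)·cos(5x) dx = -32·(-8/9) = 256/9.
  So ∫_0^π u² dx = π/2 + 8*π + 8*π + 0 + 0 + 256/9 = 256/9 + 33*π/2.
  (u')² squared terms: (-1)²·∫cos(x)² dx = 1·π/2 = π/2;  (-20)²·∫sin(5x)² dx = 400·π/2 = 200*π;  (-16)²·∫cos(4x)² dx = 256·π/2 = 128*π.
  (u')² cross terms: 2·(-1)·(-20)·∫cos(x)·sin(5x) dx = 40·(0) = 0;  2·(-1)·(-16)·∫cos(x)·cos(4x) dx = 32·(0) = 0;  2·(-20)·(-16)·∫sin(5x)·cos(4x) dx = 640·(10/9) = 6400/9.
  So ∫_0^π (u')² dx = π/2 + 200*π + 128*π + 0 + 0 + 6400/9 = 6400/9 + 657*π/2.
||u||_{H^1}^2 = (256/9 + 33*π/2) + (6400/9 + 657*π/2) = 6656/9 + 345*π.


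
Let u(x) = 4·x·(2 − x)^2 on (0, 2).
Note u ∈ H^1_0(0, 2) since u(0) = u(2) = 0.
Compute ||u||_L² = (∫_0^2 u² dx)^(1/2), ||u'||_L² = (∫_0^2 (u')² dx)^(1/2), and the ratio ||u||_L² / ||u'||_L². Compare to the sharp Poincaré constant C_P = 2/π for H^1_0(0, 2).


||u||_L² / ||u'||_L² = sqrt(14)/7 < C_P = 2/π.

u(x) = 4·x·(2 − x)^2, so u'(x) = 4*(x - 2)*(3*x - 2).
u(x) = 4·x·(2 − x)^2 vanishes at x = 0 and x = 2, so u ∈ H^1_0(0, 2). Differentiate via the product rule and integrate the resulting polynomials term by term.
  ∫_0^2 u² dx = ∫_0^2 (16*x^6 - 128*x^5 + 384*x^4 - 512*x^3 + 256*x^2) dx. Term by term:
    ∫_0^2 16*x^6 dx = 2048/7;  ∫_0^2 -128*x^5 dx = -4096/3;  ∫_0^2 384*x^4 dx = 12288/5;
    ∫_0^2 -512*x^3 dx = -2048;  ∫_0^2 256*x^2 dx = 2048/3.
  Sum: 2048/7 − 4096/3 + 12288/5 − 2048 + 2048/3 = 2048/105.
  ∫_0^2 (u')² dx = ∫_0^2 (144*x^4 - 768*x^3 + 1408*x^2 - 1024*x + 256) dx. Term by term:
    ∫_0^2 144*x^4 dx = 4608/5;  ∫_0^2 -768*x^3 dx = -3072;  ∫_0^2 1408*x^2 dx = 11264/3;
    ∫_0^2 -1024*x dx = -2048;  ∫_0^2 256 dx = 512.
  Sum: 4608/5 − 3072 + 11264/3 − 2048 + 512 = 1024/15.
∫_0^2 u² dx = 2048/105, so ||u||_L² = 32*sqrt(210)/105.
∫_0^2 (u')² dx = 1024/15, so ||u'||_L² = 32*sqrt(15)/15.
Ratio ||u||_L² / ||u'||_L² = sqrt(14)/7.
Sharp Poincaré constant on H^1_0(0, 2) is C_P = L/π = 2/π, achieved by sin(π/2·x).
A polynomial bump cannot attain the sharp Poincaré constant (only the first sine eigenfunction does), so the ratio is strictly less than C_P, consistent with ||u||_L² ≤ C_P ||u'||_L².


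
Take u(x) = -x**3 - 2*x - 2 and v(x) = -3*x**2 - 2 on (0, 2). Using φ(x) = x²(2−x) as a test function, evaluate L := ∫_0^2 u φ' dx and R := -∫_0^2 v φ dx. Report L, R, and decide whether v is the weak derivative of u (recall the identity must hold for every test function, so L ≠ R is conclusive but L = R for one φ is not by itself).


LHS = 136/15, RHS = 136/15. Yes, v = u' weakly.

u(x) = -x**3 - 2*x - 2, classical derivative u'(x) = -3*x**2 - 2.
φ(x) = x²(2−x), so φ'(x) = x*(4 - 3*x).
Note φ(0) = φ(2) = 0, so the boundary term u·φ vanishes.
LHS = ∫_0^2 u(x) φ'(x) dx = ∫_0^2 (3*x^5 - 4*x^4 + 6*x^3 - 2*x^2 - 8*x) dx. Term by term:
  ∫_0^2 3*x^5 dx = 32;  ∫_0^2 -4*x^4 dx = -128/5;  ∫_0^2 6*x^3 dx = 24;
  ∫_0^2 -2*x^2 dx = -16/3;  ∫_0^2 -8*x dx = -16.
Sum: 32 − 128/5 + 24 − 16/3 − 16 = 136/15.
So LHS = 136/15.
∫_0^2 v(x) φ(x) dx = ∫_0^2 (3*x^5 - 6*x^4 + 2*x^3 - 4*x^2) dx. Term by term:
  ∫_0^2 3*x^5 dx = 32;  ∫_0^2 -6*x^4 dx = -192/5;  ∫_0^2 2*x^3 dx = 8;
  ∫_0^2 -4*x^2 dx = -32/3.
Sum: 32 − 192/5 + 8 − 32/3 = -136/15.
So RHS = -∫_0^2 v(x) φ(x) dx = 136/15.
LHS = RHS, so the identity holds for this test φ.
Moreover u is smooth here and v(x) = u'(x) = -3*x**2 - 2 pointwise, so the identity holds for every test function. Hence v is the weak derivative of u.


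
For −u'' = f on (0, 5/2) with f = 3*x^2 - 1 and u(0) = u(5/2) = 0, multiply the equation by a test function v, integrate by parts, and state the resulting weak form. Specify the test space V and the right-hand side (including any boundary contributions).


V = H^1_0(0, 5/2) (so v(0) = v(5/2) = 0); weak form: ∫_0^5/2 u'v' dx = ∫_0^5/2 (3*x^2 - 1) v dx for all v ∈ V.

Multiply both sides by a test function v and integrate from 0 to 5/2:
  ∫_0^5/2 −u''(x) v(x) dx = ∫_0^5/2 f(x) v(x) dx.
Integrate the LHS by parts once:
  ∫_0^5/2 −u'' v dx = −[u'(x) v(x)]_0^5/2 + ∫_0^5/2 u'(x) v'(x) dx.
Thus ∫_0^5/2 u'(x) v'(x) dx = ∫_0^5/2 f(x) v(x) dx + [u'(x) v(x)]_0^5/2.
Choose V so that boundary terms are either known or forced to vanish.
u is Dirichlet: u(0) = u(5/2) = 0. Let V = H^1_0(0, 5/2); then v(0) = v(5/2) = 0, and [u' v]_0^5/2 = 0.
Weak formulation: find u (satisfying any essential BC) such that ∫_0^5/2 u'(x) v'(x) dx = ∫_0^5/2 f v dx for all v ∈ V.
Substituting f(x) = 3*x^2 - 1, the right-hand side is ∫_0^5/2 (3*x^2 - 1) v dx.


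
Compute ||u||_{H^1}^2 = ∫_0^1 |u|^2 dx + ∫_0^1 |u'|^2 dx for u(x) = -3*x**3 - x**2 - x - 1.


||u||_{H^1}^2 = 4643/105

The H^1 norm (squared) on an interval (0, L) is
  ||u||_{H^1}^2 = ∫_0^L u(x)^2 dx + ∫_0^L u'(x)^2 dx.
Compute u'(x) = -9*x**2 - 2*x - 1.
Then u(x)^2 = 9*x**6 + 6*x**5 + 7*x**4 + 8*x**3 + 3*x**2 + 2*x + 1 and u'(x)^2 = 81*x**4 + 36*x**3 + 22*x**2 + 4*x + 1.
Integrate each monomial from 0 to 1 using ∫_0^1 c·x^n dx = c·1^(n+1)/(n+1):
  ∫_0^1 u(x)^2 dx = ∫_0^1 (9*x^6 + 6*x^5 + 7*x^4 + 8*x^3 + 3*x^2 + 2*x + 1) dx. Term by term:
    ∫_0^1 9*x^6 dx = 9/7;  ∫_0^1 6*x^5 dx = 1;  ∫_0^1 7*x^4 dx = 7/5;
    ∫_0^1 8*x^3 dx = 2;  ∫_0^1 3*x^2 dx = 1;  ∫_0^1 2*x dx = 1;
    ∫_0^1 1 dx = 1.
  Sum: 9/7 + 1 + 7/5 + 2 + 1 + 1 + 1 = 304/35.
  ∫_0^1 u'(x)^2 dx = ∫_0^1 (81*x^4 + 36*x^3 + 22*x^2 + 4*x + 1) dx. Term by term:
    ∫_0^1 81*x^4 dx = 81/5;  ∫_0^1 36*x^3 dx = 9;  ∫_0^1 22*x^2 dx = 22/3;
    ∫_0^1 4*x dx = 2;  ∫_0^1 1 dx = 1.
  Sum: 81/5 + 9 + 22/3 + 2 + 1 = 533/15.
Adding: ||u||_{H^1}^2 = 304/35 + 533/15 = 4643/105.


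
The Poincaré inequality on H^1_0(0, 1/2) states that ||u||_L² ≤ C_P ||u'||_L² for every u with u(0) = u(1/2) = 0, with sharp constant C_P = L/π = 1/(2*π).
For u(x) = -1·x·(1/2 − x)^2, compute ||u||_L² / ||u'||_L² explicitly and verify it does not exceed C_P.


||u||_L² / ||u'||_L² = sqrt(14)/28 < C_P = 1/(2*π).

u(x) = -1·x·(1/2 − x)^2, so u'(x) = (1 - 6*x)*(2*x - 1)/4.
u(x) = -1·x·(1/2 − x)^2 vanishes at x = 0 and x = 1/2, so u ∈ H^1_0(0, 1/2). Differentiate via the product rule and integrate the resulting polynomials term by term.
  ∫_0^1/2 u² dx = ∫_0^1/2 (x^6 - 2*x^5 + 3*x^4/2 - x^3/2 + x^2/16) dx. Term by term:
    ∫_0^1/2 x^6 dx = 1/896;  ∫_0^1/2 -2*x^5 dx = -1/192;  ∫_0^1/2 3*x^4/2 dx = 3/320;
    ∫_0^1/2 -x^3/2 dx = -1/128;  ∫_0^1/2 x^2/16 dx = 1/384.
  Sum: 1/896 − 1/192 + 3/320 − 1/128 + 1/384 = 1/13440.
  ∫_0^1/2 (u')² dx = ∫_0^1/2 (9*x^4 - 12*x^3 + 11*x^2/2 - x + 1/16) dx. Term by term:
    ∫_0^1/2 9*x^4 dx = 9/160;  ∫_0^1/2 -12*x^3 dx = -3/16;  ∫_0^1/2 11*x^2/2 dx = 11/48;
    ∫_0^1/2 -x dx = -1/8;  ∫_0^1/2 1/16 dx = 1/32.
  Sum: 9/160 − 3/16 + 11/48 − 1/8 + 1/32 = 1/240.
∫_0^1/2 u² dx = 1/13440, so ||u||_L² = sqrt(210)/1680.
∫_0^1/2 (u')² dx = 1/240, so ||u'||_L² = sqrt(15)/60.
Ratio ||u||_L² / ||u'||_L² = sqrt(14)/28.
Sharp Poincaré constant on H^1_0(0, 1/2) is C_P = L/π = 1/(2*π), achieved by sin(2*π·x).
A polynomial bump cannot attain the sharp Poincaré constant (only the first sine eigenfunction does), so the ratio is strictly less than C_P, consistent with ||u||_L² ≤ C_P ||u'||_L².


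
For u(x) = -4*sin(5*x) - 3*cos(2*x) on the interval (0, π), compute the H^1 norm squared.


||u||_{H^1(0,π)}^2 = 400/7 + 461*π/2

u'(x) = 6*sin(2*x) - 20*cos(5*x).
Expand u² and (u')² and integrate term by term on (0, π), using: for integers n ≥ 1, ∫_0^π sin²(nx) dx = ∫_0^π cos²(nx) dx = π/2; for n ≠ n', ∫_0^π sin(nx)sin(n'x) dx = ∫_0^π cos(nx)cos(n'x) dx = 0; and by product-to-sum, ∫_0^π sin(nx)cos(n'x) dx = ½∫_0^π [sin((n+n')x) + sin((n−n')x)] dx, which is 0 when n+n' is even and 2n/(n²−n'²) when n+n' is odd (it need not vanish on (0, π)).
  u² squared terms: (-4)²·∫sin(5x)² dx = 16·π/2 = 8*π;  (-3)²·∫cos(2x)² dx = 9·π/2 = 9*π/2.
  u² cross terms: 2·(-4)·(-3)·∫sin(5x)·cos(2x) dx = 24·(10/21) = 80/7.
  So ∫_0^π u² dx = 8*π + 9*π/2 + 80/7 = 80/7 + 25*π/2.
  (u')² squared terms: (-20)²·∫cos(5x)² dx = 400·π/2 = 200*π;  (6)²·∫sin(2x)² dx = 36·π/2 = 18*π.
  (u')² cross terms: 2·(-20)·(6)·∫cos(5x)·sin(2x) dx = -240·(-4/21) = 320/7.
  So ∫_0^π (u')² dx = 200*π + 18*π + 320/7 = 320/7 + 218*π.
||u||_{H^1}^2 = (80/7 + 25*π/2) + (320/7 + 218*π) = 400/7 + 461*π/2.


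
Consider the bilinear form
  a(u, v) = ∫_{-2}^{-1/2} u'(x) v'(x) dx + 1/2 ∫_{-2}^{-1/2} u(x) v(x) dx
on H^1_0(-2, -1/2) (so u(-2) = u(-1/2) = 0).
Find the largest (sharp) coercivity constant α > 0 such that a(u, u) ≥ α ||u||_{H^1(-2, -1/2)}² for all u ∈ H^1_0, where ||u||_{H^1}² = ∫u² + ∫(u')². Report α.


α = (9 + 8*π^2)/(2*(9 + 4*π^2))

Coercivity of a(·,·) on H^1_0(-2, -1/2) means a(u, u) ≥ α ||u||_{H^1}² for every u ∈ H^1_0.
The interval has length L = 3/2, and Poincaré/coercivity depend only on L. Here a(u, u) = ∫(u')² + (1/2)·∫u².
Here 0 < c = 1/2 < 1. The condition a(u,u) ≥ α||u||_{H^1}² reads (1−α)∫(u')² ≥ (α−c)∫u². Any admissible α is ≤ 1 (rapidly oscillating u have ∫u²/∫(u')² → 0), and α = 1 would force 0 ≥ (1−c)∫u², impossible since c < 1; so 1−α > 0. By the sharp Poincaré inequality on H^1_0 of an interval of length L, ∫(u')² ≥ (π/L)²∫u² with equality for the first sine mode sin(π(x−x₀)/L) (x₀ the left endpoint), so the inequality holds for all u iff (1−α)(π/L)² ≥ α − c, i.e. α ≤ ((π/L)² + c)/((π/L)² + 1) = (1 + c(L/π)²)/(1 + (L/π)²). With (π/L)² = 4*π^2/9 and c = 1/2, the largest admissible constant is α = ((π/L)² + c)/((π/L)² + 1).
Simplifying, α = (9 + 8*π^2)/(2*(9 + 4*π^2)).


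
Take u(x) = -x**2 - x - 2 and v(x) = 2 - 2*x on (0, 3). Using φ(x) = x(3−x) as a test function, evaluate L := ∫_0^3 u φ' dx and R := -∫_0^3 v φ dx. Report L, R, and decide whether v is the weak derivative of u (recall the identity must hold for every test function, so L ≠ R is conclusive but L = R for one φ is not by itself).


LHS = 18, RHS = 9/2. No, v is not the weak derivative of u.

u(x) = -x**2 - x - 2, classical derivative u'(x) = -2*x - 1.
φ(x) = x(3−x), so φ'(x) = 3 - 2*x.
Note φ(0) = φ(3) = 0, so the boundary term u·φ vanishes.
LHS = ∫_0^3 u(x) φ'(x) dx = ∫_0^3 (2*x^3 - x^2 + x - 6) dx. Term by term:
  ∫_0^3 2*x^3 dx = 81/2;  ∫_0^3 -x^2 dx = -9;  ∫_0^3 x dx = 9/2;
  ∫_0^3 -6 dx = -18.
Sum: 81/2 − 9 + 9/2 − 18 = 18.
So LHS = 18.
∫_0^3 v(x) φ(x) dx = ∫_0^3 (2*x^3 - 8*x^2 + 6*x) dx. Term by term:
  ∫_0^3 2*x^3 dx = 81/2;  ∫_0^3 -8*x^2 dx = -72;  ∫_0^3 6*x dx = 27.
Sum: 81/2 − 72 + 27 = -9/2.
So RHS = -∫_0^3 v(x) φ(x) dx = 9/2.
LHS − RHS = 27/2 ≠ 0, so the identity fails.
(For a valid weak derivative the identity must hold for EVERY test function, in particular this one. The failure shows v is NOT the weak derivative of u.)
Correct weak derivative would be u'(x) = -2*x - 1.


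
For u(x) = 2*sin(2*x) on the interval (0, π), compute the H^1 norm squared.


||u||_{H^1(0,π)}^2 = 10*π

u'(x) = 4*cos(2*x).
Expand u² and (u')² and integrate term by term on (0, π), using: for integers n ≥ 1, ∫_0^π sin²(nx) dx = ∫_0^π cos²(nx) dx = π/2; for n ≠ n', ∫_0^π sin(nx)sin(n'x) dx = ∫_0^π cos(nx)cos(n'x) dx = 0; and by product-to-sum, ∫_0^π sin(nx)cos(n'x) dx = ½∫_0^π [sin((n+n')x) + sin((n−n')x)] dx, which is 0 when n+n' is even and 2n/(n²−n'²) when n+n' is odd (it need not vanish on (0, π)).
  u² squared terms: (2)²·∫sin(2x)² dx = 4·π/2 = 2*π.
  So ∫_0^π u² dx = 2*π.
  (u')² squared terms: (4)²·∫cos(2x)² dx = 16·π/2 = 8*π.
  So ∫_0^π (u')² dx = 8*π.
||u||_{H^1}^2 = (2*π) + (8*π) = 10*π.


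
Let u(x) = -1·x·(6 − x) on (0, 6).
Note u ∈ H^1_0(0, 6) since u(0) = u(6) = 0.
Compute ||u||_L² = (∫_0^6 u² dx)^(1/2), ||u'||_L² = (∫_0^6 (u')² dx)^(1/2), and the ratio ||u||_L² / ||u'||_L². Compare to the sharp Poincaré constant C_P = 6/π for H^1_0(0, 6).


||u||_L² / ||u'||_L² = 3*sqrt(10)/5 < C_P = 6/π.

u(x) = -1·x·(6 − x), so u'(x) = 2*x - 6.
u(x) = -1·x·(6 − x) vanishes at x = 0 and x = 6, so u ∈ H^1_0(0, 6). Differentiate via the product rule and integrate the resulting polynomials term by term.
  ∫_0^6 u² dx = ∫_0^6 (x^4 - 12*x^3 + 36*x^2) dx. Term by term:
    ∫_0^6 x^4 dx = 7776/5;  ∫_0^6 -12*x^3 dx = -3888;  ∫_0^6 36*x^2 dx = 2592.
  Sum: 7776/5 − 3888 + 2592 = 1296/5.
  ∫_0^6 (u')² dx = ∫_0^6 (4*x^2 - 24*x + 36) dx. Term by term:
    ∫_0^6 4*x^2 dx = 288;  ∫_0^6 -24*x dx = -432;  ∫_0^6 36 dx = 216.
  Sum: 288 − 432 + 216 = 72.
∫_0^6 u² dx = 1296/5, so ||u||_L² = 36*sqrt(5)/5.
∫_0^6 (u')² dx = 72, so ||u'||_L² = 6*sqrt(2).
Ratio ||u||_L² / ||u'||_L² = 3*sqrt(10)/5.
Sharp Poincaré constant on H^1_0(0, 6) is C_P = L/π = 6/π, achieved by sin(π/6·x).
A polynomial bump cannot attain the sharp Poincaré constant (only the first sine eigenfunction does), so the ratio is strictly less than C_P, consistent with ||u||_L² ≤ C_P ||u'||_L².


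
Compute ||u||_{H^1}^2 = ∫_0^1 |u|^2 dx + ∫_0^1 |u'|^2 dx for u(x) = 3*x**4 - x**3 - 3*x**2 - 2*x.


||u||_{H^1}^2 = 6017/420

The H^1 norm (squared) on an interval (0, L) is
  ||u||_{H^1}^2 = ∫_0^L u(x)^2 dx + ∫_0^L u'(x)^2 dx.
Compute u'(x) = 12*x**3 - 3*x**2 - 6*x - 2.
Then u(x)^2 = 9*x**8 - 6*x**7 - 17*x**6 - 6*x**5 + 13*x**4 + 12*x**3 + 4*x**2 and u'(x)^2 = 144*x**6 - 72*x**5 - 135*x**4 - 12*x**3 + 48*x**2 + 24*x + 4.
Integrate each monomial from 0 to 1 using ∫_0^1 c·x^n dx = c·1^(n+1)/(n+1):
  ∫_0^1 u(x)^2 dx = ∫_0^1 (9*x^8 - 6*x^7 - 17*x^6 - 6*x^5 + 13*x^4 + 12*x^3 + 4*x^2) dx. Term by term:
    ∫_0^1 9*x^8 dx = 1;  ∫_0^1 -6*x^7 dx = -3/4;  ∫_0^1 -17*x^6 dx = -17/7;
    ∫_0^1 -6*x^5 dx = -1;  ∫_0^1 13*x^4 dx = 13/5;  ∫_0^1 12*x^3 dx = 3;
    ∫_0^1 4*x^2 dx = 4/3.
  Sum: 1 − 3/4 − 17/7 − 1 + 13/5 + 3 + 4/3 = 1577/420.
  ∫_0^1 u'(x)^2 dx = ∫_0^1 (144*x^6 - 72*x^5 - 135*x^4 - 12*x^3 + 48*x^2 + 24*x + 4) dx. Term by term:
    ∫_0^1 144*x^6 dx = 144/7;  ∫_0^1 -72*x^5 dx = -12;  ∫_0^1 -135*x^4 dx = -27;
    ∫_0^1 -12*x^3 dx = -3;  ∫_0^1 48*x^2 dx = 16;  ∫_0^1 24*x dx = 12;
    ∫_0^1 4 dx = 4.
  Sum: 144/7 − 12 − 27 − 3 + 16 + 12 + 4 = 74/7.
Adding: ||u||_{H^1}^2 = 1577/420 + 74/7 = 6017/420.


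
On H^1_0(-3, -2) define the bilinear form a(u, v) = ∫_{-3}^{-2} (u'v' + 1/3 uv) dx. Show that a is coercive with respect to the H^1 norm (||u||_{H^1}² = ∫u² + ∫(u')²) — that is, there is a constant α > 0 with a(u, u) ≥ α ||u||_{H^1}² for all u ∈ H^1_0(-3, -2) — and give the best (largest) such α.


α = (1/3 + π^2)/(1 + π^2)

Coercivity of a(·,·) on H^1_0(-3, -2) means a(u, u) ≥ α ||u||_{H^1}² for every u ∈ H^1_0.
The interval has length L = 1, and Poincaré/coercivity depend only on L. Here a(u, u) = ∫(u')² + (1/3)·∫u².
Here 0 < c = 1/3 < 1. The condition a(u,u) ≥ α||u||_{H^1}² reads (1−α)∫(u')² ≥ (α−c)∫u². Any admissible α is ≤ 1 (rapidly oscillating u have ∫u²/∫(u')² → 0), and α = 1 would force 0 ≥ (1−c)∫u², impossible since c < 1; so 1−α > 0. By the sharp Poincaré inequality on H^1_0 of an interval of length L, ∫(u')² ≥ (π/L)²∫u² with equality for the first sine mode sin(π(x−x₀)/L) (x₀ the left endpoint), so the inequality holds for all u iff (1−α)(π/L)² ≥ α − c, i.e. α ≤ ((π/L)² + c)/((π/L)² + 1) = (1 + c(L/π)²)/(1 + (L/π)²). With (π/L)² = π^2 and c = 1/3, the largest admissible constant is α = ((π/L)² + c)/((π/L)² + 1).
Simplifying, α = (1/3 + π^2)/(1 + π^2).


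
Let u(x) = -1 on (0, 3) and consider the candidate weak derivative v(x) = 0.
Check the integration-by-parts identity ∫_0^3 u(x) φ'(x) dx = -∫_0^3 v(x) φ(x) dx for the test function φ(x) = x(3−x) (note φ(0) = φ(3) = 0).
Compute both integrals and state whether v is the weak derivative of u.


LHS = 0, RHS = 0. Yes, v = u' weakly.

u(x) = -1, classical derivative u'(x) = 0.
φ(x) = x(3−x), so φ'(x) = 3 - 2*x.
Note φ(0) = φ(3) = 0, so the boundary term u·φ vanishes.
LHS = ∫_0^3 u(x) φ'(x) dx = ∫_0^3 (2*x - 3) dx. Term by term:
  ∫_0^3 2*x dx = 9;  ∫_0^3 -3 dx = -9.
Sum: 9 − 9 = 0.
So LHS = 0.
∫_0^3 v(x) φ(x) dx = ∫_0^3 (0) dx. Term by term:
  ∫_0^3 0 dx = 0.
So RHS = -∫_0^3 v(x) φ(x) dx = 0.
LHS = RHS, so the identity holds for this test φ.
Moreover u is smooth here and v(x) = u'(x) = 0 pointwise, so the identity holds for every test function. Hence v is the weak derivative of u.


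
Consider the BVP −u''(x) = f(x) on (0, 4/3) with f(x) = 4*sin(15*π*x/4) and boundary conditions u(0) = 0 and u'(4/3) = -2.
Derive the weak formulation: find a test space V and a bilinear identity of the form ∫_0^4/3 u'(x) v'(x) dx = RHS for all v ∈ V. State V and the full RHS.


V = {v ∈ H^1(0, 4/3) : v(0) = 0} (test functions vanish at x = 0 where u is specified); weak form: ∫_0^4/3 u'v' dx = ∫_0^4/3 (4*sin(15*π*x/4)) v dx − 2·v(4/3) for all v ∈ V.

Multiply both sides by a test function v and integrate from 0 to 4/3:
  ∫_0^4/3 −u''(x) v(x) dx = ∫_0^4/3 f(x) v(x) dx.
Integrate the LHS by parts once:
  ∫_0^4/3 −u'' v dx = −[u'(x) v(x)]_0^4/3 + ∫_0^4/3 u'(x) v'(x) dx.
Thus ∫_0^4/3 u'(x) v'(x) dx = ∫_0^4/3 f(x) v(x) dx + [u'(x) v(x)]_0^4/3.
Choose V so that boundary terms are either known or forced to vanish.
Mixed BC: u(0) = 0 (Dirichlet) and u'(4/3) = -2 (Neumann). Define V = {v ∈ H^1(0, 4/3) : v(0) = 0}. Then [u' v]_0^4/3 = u'(4/3)·v(4/3) − u'(0)·0 = − 2·v(4/3).
Weak formulation: find u (satisfying any essential BC) such that ∫_0^4/3 u'(x) v'(x) dx = ∫_0^4/3 f v dx − 2·v(4/3) for all v ∈ V (Dirichlet at 0 absorbed into V; Neumann datum at x = 4/3 contributes the boundary term).
Substituting f(x) = 4*sin(15*π*x/4), the right-hand side is ∫_0^4/3 (4*sin(15*π*x/4)) v dx − 2·v(4/3).


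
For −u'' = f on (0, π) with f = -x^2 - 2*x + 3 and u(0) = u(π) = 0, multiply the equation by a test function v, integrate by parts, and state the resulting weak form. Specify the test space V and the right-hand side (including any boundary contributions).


V = H^1_0(0, π) (so v(0) = v(π) = 0); weak form: ∫_0^π u'v' dx = ∫_0^π (-x^2 - 2*x + 3) v dx for all v ∈ V.

Multiply both sides by a test function v and integrate from 0 to π:
  ∫_0^π −u''(x) v(x) dx = ∫_0^π f(x) v(x) dx.
Integrate the LHS by parts once:
  ∫_0^π −u'' v dx = −[u'(x) v(x)]_0^π + ∫_0^π u'(x) v'(x) dx.
Thus ∫_0^π u'(x) v'(x) dx = ∫_0^π f(x) v(x) dx + [u'(x) v(x)]_0^π.
Choose V so that boundary terms are either known or forced to vanish.
u is Dirichlet: u(0) = u(π) = 0. Let V = H^1_0(0, π); then v(0) = v(π) = 0, and [u' v]_0^π = 0.
Weak formulation: find u (satisfying any essential BC) such that ∫_0^π u'(x) v'(x) dx = ∫_0^π f v dx for all v ∈ V.
Substituting f(x) = -x^2 - 2*x + 3, the right-hand side is ∫_0^π (-x^2 - 2*x + 3) v dx.


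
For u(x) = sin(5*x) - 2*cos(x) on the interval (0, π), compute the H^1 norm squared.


||u||_{H^1(0,π)}^2 = 17*π

u'(x) = 2*sin(x) + 5*cos(5*x).
Expand u² and (u')² and integrate term by term on (0, π), using: for integers n ≥ 1, ∫_0^π sin²(nx) dx = ∫_0^π cos²(nx) dx = π/2; for n ≠ n', ∫_0^π sin(nx)sin(n'x) dx = ∫_0^π cos(nx)cos(n'x) dx = 0; and by product-to-sum, ∫_0^π sin(nx)cos(n'x) dx = ½∫_0^π [sin((n+n')x) + sin((n−n')x)] dx, which is 0 when n+n' is even and 2n/(n²−n'²) when n+n' is odd (it need not vanish on (0, π)).
  u² squared terms: (-2)²·∫cos(x)² dx = 4·π/2 = 2*π;  (1)²·∫sin(5x)² dx = 1·π/2 = π/2.
  u² cross terms: 2·(-2)·(1)·∫cos(x)·sin(5x) dx = -4·(0) = 0.
  So ∫_0^π u² dx = 2*π + π/2 + 0 = 5*π/2.
  (u')² squared terms: (2)²·∫sin(x)² dx = 4·π/2 = 2*π;  (5)²·∫cos(5x)² dx = 25·π/2 = 25*π/2.
  (u')² cross terms: 2·(2)·(5)·∫sin(x)·cos(5x) dx = 20·(0) = 0.
  So ∫_0^π (u')² dx = 2*π + 25*π/2 + 0 = 29*π/2.
||u||_{H^1}^2 = (5*π/2) + (29*π/2) = 17*π.


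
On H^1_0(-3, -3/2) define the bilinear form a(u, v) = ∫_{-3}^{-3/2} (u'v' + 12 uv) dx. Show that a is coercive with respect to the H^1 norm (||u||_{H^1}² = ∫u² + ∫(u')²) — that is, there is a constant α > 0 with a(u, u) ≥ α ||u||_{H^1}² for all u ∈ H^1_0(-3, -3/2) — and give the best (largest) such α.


α = 1

Coercivity of a(·,·) on H^1_0(-3, -3/2) means a(u, u) ≥ α ||u||_{H^1}² for every u ∈ H^1_0.
The interval has length L = 3/2, and Poincaré/coercivity depend only on L. Here a(u, u) = ∫(u')² + (12)·∫u².
Here c = 12 ≥ 1, so a(u,u) = ∫(u')² + c∫u² ≥ ∫(u')² + ∫u² = ||u||_{H^1}², i.e. α = 1 works. No larger α is possible: a(u,u) ≥ α||u||_{H^1}² means (1−α)∫(u')² ≥ (α−c)∫u², and for the modes u_n = sin(nπ(x−x₀)/L) (x₀ the left endpoint) one has ∫u_n²/∫(u_n')² = (L/(nπ))² → 0, so a(u_n,u_n)/||u_n||_{H^1}² → 1. Hence the optimal constant is α = 1.
Therefore α = 1.


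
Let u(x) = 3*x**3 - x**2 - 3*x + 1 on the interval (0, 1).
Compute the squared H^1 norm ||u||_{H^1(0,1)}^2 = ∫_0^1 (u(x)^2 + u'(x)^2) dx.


||u||_{H^1}^2 = 604/105

The H^1 norm (squared) on an interval (0, L) is
  ||u||_{H^1}^2 = ∫_0^L u(x)^2 dx + ∫_0^L u'(x)^2 dx.
Compute u'(x) = 9*x**2 - 2*x - 3.
Then u(x)^2 = 9*x**6 - 6*x**5 - 17*x**4 + 12*x**3 + 7*x**2 - 6*x + 1 and u'(x)^2 = 81*x**4 - 36*x**3 - 50*x**2 + 12*x + 9.
Integrate each monomial from 0 to 1 using ∫_0^1 c·x^n dx = c·1^(n+1)/(n+1):
  ∫_0^1 u(x)^2 dx = ∫_0^1 (9*x^6 - 6*x^5 - 17*x^4 + 12*x^3 + 7*x^2 - 6*x + 1) dx. Term by term:
    ∫_0^1 9*x^6 dx = 9/7;  ∫_0^1 -6*x^5 dx = -1;  ∫_0^1 -17*x^4 dx = -17/5;
    ∫_0^1 12*x^3 dx = 3;  ∫_0^1 7*x^2 dx = 7/3;  ∫_0^1 -6*x dx = -3;
    ∫_0^1 1 dx = 1.
  Sum: 9/7 − 1 − 17/5 + 3 + 7/3 − 3 + 1 = 23/105.
  ∫_0^1 u'(x)^2 dx = ∫_0^1 (81*x^4 - 36*x^3 - 50*x^2 + 12*x + 9) dx. Term by term:
    ∫_0^1 81*x^4 dx = 81/5;  ∫_0^1 -36*x^3 dx = -9;  ∫_0^1 -50*x^2 dx = -50/3;
    ∫_0^1 12*x dx = 6;  ∫_0^1 9 dx = 9.
  Sum: 81/5 − 9 − 50/3 + 6 + 9 = 83/15.
Adding: ||u||_{H^1}^2 = 23/105 + 83/15 = 604/105.


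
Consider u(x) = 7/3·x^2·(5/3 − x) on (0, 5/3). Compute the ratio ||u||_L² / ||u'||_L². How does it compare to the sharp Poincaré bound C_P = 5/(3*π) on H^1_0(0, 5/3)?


||u||_L² / ||u'||_L² = 5*sqrt(14)/42 < C_P = 5/(3*π).

u(x) = 7/3·x^2·(5/3 − x), so u'(x) = 7*x*(10 - 9*x)/9.
u(x) = 7/3·x^2·(5/3 − x) vanishes at x = 0 and x = 5/3, so u ∈ H^1_0(0, 5/3). Differentiate via the product rule and integrate the resulting polynomials term by term.
  ∫_0^5/3 u² dx = ∫_0^5/3 (49*x^6/9 - 490*x^5/27 + 1225*x^4/81) dx. Term by term:
    ∫_0^5/3 49*x^6/9 dx = 546875/19683;  ∫_0^5/3 -490*x^5/27 dx = -3828125/59049;  ∫_0^5/3 1225*x^4/81 dx = 765625/19683.
  Sum: 546875/19683 − 3828125/59049 + 765625/19683 = 109375/59049.
  ∫_0^5/3 (u')² dx = ∫_0^5/3 (49*x^4 - 980*x^3/9 + 4900*x^2/81) dx. Term by term:
    ∫_0^5/3 49*x^4 dx = 30625/243;  ∫_0^5/3 -980*x^3/9 dx = -153125/729;  ∫_0^5/3 4900*x^2/81 dx = 612500/6561.
  Sum: 30625/243 − 153125/729 + 612500/6561 = 61250/6561.
∫_0^5/3 u² dx = 109375/59049, so ||u||_L² = 125*sqrt(7)/243.
∫_0^5/3 (u')² dx = 61250/6561, so ||u'||_L² = 175*sqrt(2)/81.
Ratio ||u||_L² / ||u'||_L² = 5*sqrt(14)/42.
Sharp Poincaré constant on H^1_0(0, 5/3) is C_P = L/π = 5/(3*π), achieved by sin(3*π/5·x).
A polynomial bump cannot attain the sharp Poincaré constant (only the first sine eigenfunction does), so the ratio is strictly less than C_P, consistent with ||u||_L² ≤ C_P ||u'||_L².


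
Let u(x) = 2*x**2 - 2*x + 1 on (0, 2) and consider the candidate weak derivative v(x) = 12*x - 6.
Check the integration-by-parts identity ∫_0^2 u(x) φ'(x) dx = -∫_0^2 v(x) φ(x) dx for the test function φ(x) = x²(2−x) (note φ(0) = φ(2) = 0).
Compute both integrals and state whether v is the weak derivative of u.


LHS = -56/15, RHS = -56/5. No, v is not the weak derivative of u.

u(x) = 2*x**2 - 2*x + 1, classical derivative u'(x) = 4*x - 2.
φ(x) = x²(2−x), so φ'(x) = x*(4 - 3*x).
Note φ(0) = φ(2) = 0, so the boundary term u·φ vanishes.
LHS = ∫_0^2 u(x) φ'(x) dx = ∫_0^2 (-6*x^4 + 14*x^3 - 11*x^2 + 4*x) dx. Term by term:
  ∫_0^2 -6*x^4 dx = -192/5;  ∫_0^2 14*x^3 dx = 56;  ∫_0^2 -11*x^2 dx = -88/3;
  ∫_0^2 4*x dx = 8.
Sum: -192/5 + 56 − 88/3 + 8 = -56/15.
So LHS = -56/15.
∫_0^2 v(x) φ(x) dx = ∫_0^2 (-12*x^4 + 30*x^3 - 12*x^2) dx. Term by term:
  ∫_0^2 -12*x^4 dx = -384/5;  ∫_0^2 30*x^3 dx = 120;  ∫_0^2 -12*x^2 dx = -32.
Sum: -384/5 + 120 − 32 = 56/5.
So RHS = -∫_0^2 v(x) φ(x) dx = -56/5.
LHS − RHS = 112/15 ≠ 0, so the identity fails.
(For a valid weak derivative the identity must hold for EVERY test function, in particular this one. The failure shows v is NOT the weak derivative of u.)
Correct weak derivative would be u'(x) = 4*x - 2.


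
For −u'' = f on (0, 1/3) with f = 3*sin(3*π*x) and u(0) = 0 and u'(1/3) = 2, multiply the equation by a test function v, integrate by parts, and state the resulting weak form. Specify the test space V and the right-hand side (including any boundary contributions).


V = {v ∈ H^1(0, 1/3) : v(0) = 0} (test functions vanish at x = 0 where u is specified); weak form: ∫_0^1/3 u'v' dx = ∫_0^1/3 (3*sin(3*π*x)) v dx + 2·v(1/3) for all v ∈ V.

Multiply both sides by a test function v and integrate from 0 to 1/3:
  ∫_0^1/3 −u''(x) v(x) dx = ∫_0^1/3 f(x) v(x) dx.
Integrate the LHS by parts once:
  ∫_0^1/3 −u'' v dx = −[u'(x) v(x)]_0^1/3 + ∫_0^1/3 u'(x) v'(x) dx.
Thus ∫_0^1/3 u'(x) v'(x) dx = ∫_0^1/3 f(x) v(x) dx + [u'(x) v(x)]_0^1/3.
Choose V so that boundary terms are either known or forced to vanish.
Mixed BC: u(0) = 0 (Dirichlet) and u'(1/3) = 2 (Neumann). Define V = {v ∈ H^1(0, 1/3) : v(0) = 0}. Then [u' v]_0^1/3 = u'(1/3)·v(1/3) − u'(0)·0 = 2·v(1/3).
Weak formulation: find u (satisfying any essential BC) such that ∫_0^1/3 u'(x) v'(x) dx = ∫_0^1/3 f v dx + 2·v(1/3) for all v ∈ V (Dirichlet at 0 absorbed into V; Neumann datum at x = 1/3 contributes the boundary term).
Substituting f(x) = 3*sin(3*π*x), the right-hand side is ∫_0^1/3 (3*sin(3*π*x)) v dx + 2·v(1/3).


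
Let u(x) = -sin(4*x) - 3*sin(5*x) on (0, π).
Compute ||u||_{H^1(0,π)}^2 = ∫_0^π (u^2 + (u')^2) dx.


||u||_{H^1(0,π)}^2 = 251*π/2

u'(x) = -4*cos(4*x) - 15*cos(5*x).
Expand u² and (u')² and integrate term by term on (0, π), using: for integers n ≥ 1, ∫_0^π sin²(nx) dx = ∫_0^π cos²(nx) dx = π/2; for n ≠ n', ∫_0^π sin(nx)sin(n'x) dx = ∫_0^π cos(nx)cos(n'x) dx = 0; and by product-to-sum, ∫_0^π sin(nx)cos(n'x) dx = ½∫_0^π [sin((n+n')x) + sin((n−n')x)] dx, which is 0 when n+n' is even and 2n/(n²−n'²) when n+n' is odd (it need not vanish on (0, π)).
  u² squared terms: (-1)²·∫sin(4x)² dx = 1·π/2 = π/2;  (-3)²·∫sin(5x)² dx = 9·π/2 = 9*π/2.
  u² cross terms: 2·(-1)·(-3)·∫sin(4x)·sin(5x) dx = 6·(0) = 0.
  So ∫_0^π u² dx = π/2 + 9*π/2 + 0 = 5*π.
  (u')² squared terms: (-15)²·∫cos(5x)² dx = 225·π/2 = 225*π/2;  (-4)²·∫cos(4x)² dx = 16·π/2 = 8*π.
  (u')² cross terms: 2·(-15)·(-4)·∫cos(5x)·cos(4x) dx = 120·(0) = 0.
  So ∫_0^π (u')² dx = 225*π/2 + 8*π + 0 = 241*π/2.
||u||_{H^1}^2 = (5*π) + (241*π/2) = 251*π/2.


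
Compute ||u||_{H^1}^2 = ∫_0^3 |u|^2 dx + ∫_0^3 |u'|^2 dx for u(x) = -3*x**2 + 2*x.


||u||_{H^1}^2 = 2292/5

The H^1 norm (squared) on an interval (0, L) is
  ||u||_{H^1}^2 = ∫_0^L u(x)^2 dx + ∫_0^L u'(x)^2 dx.
Compute u'(x) = 2 - 6*x.
Then u(x)^2 = 9*x**4 - 12*x**3 + 4*x**2 and u'(x)^2 = 36*x**2 - 24*x + 4.
Integrate each monomial from 0 to 3 using ∫_0^3 c·x^n dx = c·3^(n+1)/(n+1):
  ∫_0^3 u(x)^2 dx = ∫_0^3 (9*x^4 - 12*x^3 + 4*x^2) dx. Term by term:
    ∫_0^3 9*x^4 dx = 2187/5;  ∫_0^3 -12*x^3 dx = -243;  ∫_0^3 4*x^2 dx = 36.
  Sum: 2187/5 − 243 + 36 = 1152/5.
  ∫_0^3 u'(x)^2 dx = ∫_0^3 (36*x^2 - 24*x + 4) dx. Term by term:
    ∫_0^3 36*x^2 dx = 324;  ∫_0^3 -24*x dx = -108;  ∫_0^3 4 dx = 12.
  Sum: 324 − 108 + 12 = 228.
Adding: ||u||_{H^1}^2 = 1152/5 + 228 = 2292/5.


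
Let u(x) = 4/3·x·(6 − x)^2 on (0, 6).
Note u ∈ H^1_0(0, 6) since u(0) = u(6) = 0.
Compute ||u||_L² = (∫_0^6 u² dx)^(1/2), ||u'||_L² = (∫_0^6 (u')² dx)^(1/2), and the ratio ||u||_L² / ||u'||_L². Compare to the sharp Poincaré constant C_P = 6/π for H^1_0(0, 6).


||u||_L² / ||u'||_L² = 3*sqrt(14)/7 < C_P = 6/π.

u(x) = 4/3·x·(6 − x)^2, so u'(x) = 4*(x - 6)*(x - 2).
u(x) = 4/3·x·(6 − x)^2 vanishes at x = 0 and x = 6, so u ∈ H^1_0(0, 6). Differentiate via the product rule and integrate the resulting polynomials term by term.
  ∫_0^6 u² dx = ∫_0^6 (16*x^6/9 - 128*x^5/3 + 384*x^4 - 1536*x^3 + 2304*x^2) dx. Term by term:
    ∫_0^6 16*x^6/9 dx = 497664/7;  ∫_0^6 -128*x^5/3 dx = -331776;  ∫_0^6 384*x^4 dx = 2985984/5;
    ∫_0^6 -1536*x^3 dx = -497664;  ∫_0^6 2304*x^2 dx = 165888.
  Sum: 497664/7 − 331776 + 2985984/5 − 497664 + 165888 = 165888/35.
  ∫_0^6 (u')² dx = ∫_0^6 (16*x^4 - 256*x^3 + 1408*x^2 - 3072*x + 2304) dx. Term by term:
    ∫_0^6 16*x^4 dx = 124416/5;  ∫_0^6 -256*x^3 dx = -82944;  ∫_0^6 1408*x^2 dx = 101376;
    ∫_0^6 -3072*x dx = -55296;  ∫_0^6 2304 dx = 13824.
  Sum: 124416/5 − 82944 + 101376 − 55296 + 13824 = 9216/5.
∫_0^6 u² dx = 165888/35, so ||u||_L² = 288*sqrt(70)/35.
∫_0^6 (u')² dx = 9216/5, so ||u'||_L² = 96*sqrt(5)/5.
Ratio ||u||_L² / ||u'||_L² = 3*sqrt(14)/7.
Sharp Poincaré constant on H^1_0(0, 6) is C_P = L/π = 6/π, achieved by sin(π/6·x).
A polynomial bump cannot attain the sharp Poincaré constant (only the first sine eigenfunction does), so the ratio is strictly less than C_P, consistent with ||u||_L² ≤ C_P ||u'||_L².


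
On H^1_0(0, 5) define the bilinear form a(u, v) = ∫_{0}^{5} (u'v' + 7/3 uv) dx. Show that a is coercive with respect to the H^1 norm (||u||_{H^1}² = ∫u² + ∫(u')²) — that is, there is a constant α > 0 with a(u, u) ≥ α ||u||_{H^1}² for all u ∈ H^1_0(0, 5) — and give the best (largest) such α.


α = 1

Coercivity of a(·,·) on H^1_0(0, 5) means a(u, u) ≥ α ||u||_{H^1}² for every u ∈ H^1_0.
The interval has length L = 5, and Poincaré/coercivity depend only on L. Here a(u, u) = ∫(u')² + (7/3)·∫u².
Here c = 7/3 ≥ 1, so a(u,u) = ∫(u')² + c∫u² ≥ ∫(u')² + ∫u² = ||u||_{H^1}², i.e. α = 1 works. No larger α is possible: a(u,u) ≥ α||u||_{H^1}² means (1−α)∫(u')² ≥ (α−c)∫u², and for the modes u_n = sin(nπ(x−x₀)/L) (x₀ the left endpoint) one has ∫u_n²/∫(u_n')² = (L/(nπ))² → 0, so a(u_n,u_n)/||u_n||_{H^1}² → 1. Hence the optimal constant is α = 1.
Therefore α = 1.


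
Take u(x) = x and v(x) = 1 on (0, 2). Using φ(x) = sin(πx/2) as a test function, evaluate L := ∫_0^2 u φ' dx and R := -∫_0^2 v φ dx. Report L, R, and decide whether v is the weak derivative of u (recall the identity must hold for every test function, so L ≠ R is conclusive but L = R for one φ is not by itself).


LHS = -4/π, RHS = -4/π. Yes, v = u' weakly.

u(x) = x, classical derivative u'(x) = 1.
φ(x) = sin(πx/2), so φ'(x) = π*cos(π*x/2)/2.
Note φ(0) = φ(2) = 0, so the boundary term u·φ vanishes.
LHS = ∫_0^2 u(x) φ'(x) dx = ∫_0^2 (π*x*cos(π*x/2)/2) dx. Term by term:
  ∫_0^2 π*x*cos(π*x/2)/2 dx = -4/π.
So LHS = -4/π.
∫_0^2 v(x) φ(x) dx = ∫_0^2 (sin(π*x/2)) dx. Term by term:
  ∫_0^2 sin(π*x/2) dx = 4/π.
So RHS = -∫_0^2 v(x) φ(x) dx = -4/π.
LHS = RHS, so the identity holds for this test φ.
Moreover u is smooth here and v(x) = u'(x) = 1 pointwise, so the identity holds for every test function. Hence v is the weak derivative of u.


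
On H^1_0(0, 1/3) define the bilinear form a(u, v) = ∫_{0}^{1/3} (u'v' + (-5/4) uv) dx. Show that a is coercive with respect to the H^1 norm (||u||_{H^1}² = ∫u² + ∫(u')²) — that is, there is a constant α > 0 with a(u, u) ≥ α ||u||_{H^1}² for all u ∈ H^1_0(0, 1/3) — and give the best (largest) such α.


α = (-5 + 36*π^2)/(4*(1 + 9*π^2))

Coercivity of a(·,·) on H^1_0(0, 1/3) means a(u, u) ≥ α ||u||_{H^1}² for every u ∈ H^1_0.
The interval has length L = 1/3, and Poincaré/coercivity depend only on L. Here a(u, u) = ∫(u')² + (-5/4)·∫u².
Here c = -5/4 < 0 with |c| < (π/L)² = 9*π^2, so coercivity still holds. The condition a(u,u) ≥ α||u||_{H^1}² reads (1−α)∫(u')² ≥ (α−c)∫u². Any admissible α is ≤ 1 (rapidly oscillating u have ∫u²/∫(u')² → 0), and α = 1 would force 0 ≥ (1−c)∫u², impossible since c < 1; so 1−α > 0. By the sharp Poincaré inequality on H^1_0 of an interval of length L, ∫(u')² ≥ (π/L)²∫u² with equality for the first sine mode sin(π(x−x₀)/L) (x₀ the left endpoint), so the inequality holds for all u iff (1−α)(π/L)² ≥ α − c, i.e. α ≤ ((π/L)² + c)/((π/L)² + 1) = (1 + c(L/π)²)/(1 + (L/π)²). (Direct route, valid since c ≤ 0: Poincaré gives c∫u² ≥ c(L/π)²∫(u')², so a(u,u) ≥ (1 + c(L/π)²)∫(u')², while ||u||_{H^1}² ≤ (1 + (L/π)²)∫(u')²; dividing yields the same α.) With (π/L)² = 9*π^2 and c = -5/4, the largest admissible constant is α = ((π/L)² + c)/((π/L)² + 1).
Simplifying, α = (-5 + 36*π^2)/(4*(1 + 9*π^2)).


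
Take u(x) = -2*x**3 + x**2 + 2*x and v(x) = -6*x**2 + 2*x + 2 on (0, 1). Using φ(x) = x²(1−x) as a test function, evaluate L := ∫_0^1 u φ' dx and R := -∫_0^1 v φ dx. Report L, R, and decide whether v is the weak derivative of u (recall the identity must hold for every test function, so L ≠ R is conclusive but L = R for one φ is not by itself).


LHS = -1/15, RHS = -1/15. Yes, v = u' weakly.

u(x) = -2*x**3 + x**2 + 2*x, classical derivative u'(x) = -6*x**2 + 2*x + 2.
φ(x) = x²(1−x), so φ'(x) = x*(2 - 3*x).
Note φ(0) = φ(1) = 0, so the boundary term u·φ vanishes.
LHS = ∫_0^1 u(x) φ'(x) dx = ∫_0^1 (6*x^5 - 7*x^4 - 4*x^3 + 4*x^2) dx. Term by term:
  ∫_0^1 6*x^5 dx = 1;  ∫_0^1 -7*x^4 dx = -7/5;  ∫_0^1 -4*x^3 dx = -1;
  ∫_0^1 4*x^2 dx = 4/3.
Sum: 1 − 7/5 − 1 + 4/3 = -1/15.
So LHS = -1/15.
∫_0^1 v(x) φ(x) dx = ∫_0^1 (6*x^5 - 8*x^4 + 2*x^2) dx. Term by term:
  ∫_0^1 6*x^5 dx = 1;  ∫_0^1 -8*x^4 dx = -8/5;  ∫_0^1 2*x^2 dx = 2/3.
Sum: 1 − 8/5 + 2/3 = 1/15.
So RHS = -∫_0^1 v(x) φ(x) dx = -1/15.
LHS = RHS, so the identity holds for this test φ.
Moreover u is smooth here and v(x) = u'(x) = -6*x**2 + 2*x + 2 pointwise, so the identity holds for every test function. Hence v is the weak derivative of u.


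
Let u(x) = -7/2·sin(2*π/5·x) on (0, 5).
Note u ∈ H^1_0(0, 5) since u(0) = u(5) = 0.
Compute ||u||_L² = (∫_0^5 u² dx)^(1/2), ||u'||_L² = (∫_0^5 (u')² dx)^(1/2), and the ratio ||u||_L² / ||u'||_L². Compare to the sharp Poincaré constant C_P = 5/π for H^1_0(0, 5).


||u||_L² / ||u'||_L² = 5/(2*π) < C_P = 5/π.

u(x) = -7/2·sin(2*π/5·x), so u'(x) = -7*π*cos(2*π*x/5)/5.
Writing u(x) = A·sin(kπx/L) with A = -7/2 and k = 2, use ∫_0^L sin²(kπx/L) dx = L/2 and ∫_0^L cos²(kπx/L) dx = L/2.
u² = 49/4·sin²(2*π/5·x) and (u')² = 49*π^2/25·cos²(2*π/5·x), and each of sin², cos² integrates to L/2 = 5/2 over (0, 5).
∫_0^5 u² dx = 245/8, so ||u||_L² = 7*sqrt(10)/4.
∫_0^5 (u')² dx = 49*π^2/10, so ||u'||_L² = 7*sqrt(10)*π/10.
Ratio ||u||_L² / ||u'||_L² = 5/(2*π).
Sharp Poincaré constant on H^1_0(0, 5) is C_P = L/π = 5/π, achieved by sin(π/5·x).
This is the k = 2 harmonic; the ratio L/(kπ) is strictly less than C_P = L/π, consistent with the sharp inequality ||u||_L² ≤ C_P ||u'||_L².


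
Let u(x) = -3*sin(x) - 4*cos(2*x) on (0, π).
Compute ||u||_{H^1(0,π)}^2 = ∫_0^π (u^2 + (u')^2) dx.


||u||_{H^1(0,π)}^2 = -80 + 49*π

u'(x) = 8*sin(2*x) - 3*cos(x).
Expand u² and (u')² and integrate term by term on (0, π), using: for integers n ≥ 1, ∫_0^π sin²(nx) dx = ∫_0^π cos²(nx) dx = π/2; for n ≠ n', ∫_0^π sin(nx)sin(n'x) dx = ∫_0^π cos(nx)cos(n'x) dx = 0; and by product-to-sum, ∫_0^π sin(nx)cos(n'x) dx = ½∫_0^π [sin((n+n')x) + sin((n−n')x)] dx, which is 0 when n+n' is even and 2n/(n²−n'²) when n+n' is odd (it need not vanish on (0, π)).
  u² squared terms: (-4)²·∫cos(2x)² dx = 16·π/2 = 8*π;  (-3)²·∫sin(x)² dx = 9·π/2 = 9*π/2.
  u² cross terms: 2·(-4)·(-3)·∫cos(2x)·sin(x) dx = 24·(-2/3) = -16.
  So ∫_0^π u² dx = 8*π + 9*π/2 − 16 = -16 + 25*π/2.
  (u')² squared terms: (-3)²·∫cos(x)² dx = 9·π/2 = 9*π/2;  (8)²·∫sin(2x)² dx = 64·π/2 = 32*π.
  (u')² cross terms: 2·(-3)·(8)·∫cos(x)·sin(2x) dx = -48·(4/3) = -64.
  So ∫_0^π (u')² dx = 9*π/2 + 32*π − 64 = -64 + 73*π/2.
||u||_{H^1}^2 = (-16 + 25*π/2) + (-64 + 73*π/2) = -80 + 49*π.


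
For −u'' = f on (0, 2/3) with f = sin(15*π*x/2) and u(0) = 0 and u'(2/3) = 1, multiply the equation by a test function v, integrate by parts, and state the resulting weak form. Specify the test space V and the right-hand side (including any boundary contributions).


V = {v ∈ H^1(0, 2/3) : v(0) = 0} (test functions vanish at x = 0 where u is specified); weak form: ∫_0^2/3 u'v' dx = ∫_0^2/3 (sin(15*π*x/2)) v dx + v(2/3) for all v ∈ V.

Multiply both sides by a test function v and integrate from 0 to 2/3:
  ∫_0^2/3 −u''(x) v(x) dx = ∫_0^2/3 f(x) v(x) dx.
Integrate the LHS by parts once:
  ∫_0^2/3 −u'' v dx = −[u'(x) v(x)]_0^2/3 + ∫_0^2/3 u'(x) v'(x) dx.
Thus ∫_0^2/3 u'(x) v'(x) dx = ∫_0^2/3 f(x) v(x) dx + [u'(x) v(x)]_0^2/3.
Choose V so that boundary terms are either known or forced to vanish.
Mixed BC: u(0) = 0 (Dirichlet) and u'(2/3) = 1 (Neumann). Define V = {v ∈ H^1(0, 2/3) : v(0) = 0}. Then [u' v]_0^2/3 = u'(2/3)·v(2/3) − u'(0)·0 = v(2/3).
Weak formulation: find u (satisfying any essential BC) such that ∫_0^2/3 u'(x) v'(x) dx = ∫_0^2/3 f v dx + v(2/3) for all v ∈ V (Dirichlet at 0 absorbed into V; Neumann datum at x = 2/3 contributes the boundary term).
Substituting f(x) = sin(15*π*x/2), the right-hand side is ∫_0^2/3 (sin(15*π*x/2)) v dx + v(2/3).
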